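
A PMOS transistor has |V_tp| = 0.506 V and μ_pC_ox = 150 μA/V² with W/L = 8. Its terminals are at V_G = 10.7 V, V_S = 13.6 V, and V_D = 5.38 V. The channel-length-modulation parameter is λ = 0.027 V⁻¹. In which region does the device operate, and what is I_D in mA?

V_SG = V_S − V_G = 13.6 − 10.7 = 2.9 V; V_SD = V_S − V_D = 13.6 − 5.38 = 8.22 V.
k_p = μ_pC_ox · (W/L) = 1.2 mA/V².
V_ov = V_SG − |V_tp| = 2.9 − 0.506 = 2.39 V.
Since V_SD = 8.22 V ≥ V_ov = 2.39 V, the device is in saturation.
I_D = ½ k_p V_ov² (1 + λ V_SD) = 0.5 × 1.2 × 2.39² × (1 + 0.027 × 8.22) = 4.2 mA.

Saturation; I_D = 4.20 mA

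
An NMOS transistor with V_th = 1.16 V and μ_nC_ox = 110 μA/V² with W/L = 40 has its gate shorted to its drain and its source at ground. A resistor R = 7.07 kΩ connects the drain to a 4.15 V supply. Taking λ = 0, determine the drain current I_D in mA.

I_D = 0.365 mA

With gate tied to drain, V_GS = V_DS ≥ V_GS − V_th, so the device is in saturation.
k_n = μ_nC_ox · (W/L) = 4.4 mA/V².
KCL at the drain: ½ k_n (V_GS − V_th)² = (V_DD − V_GS)/R.
Let x = V_GS − 1.16. Then 15.6 x² + x − 2.99 = 0, giving x = 0.407 V (positive root), so V_GS = 1.57 V.
I_D = (V_DD − V_GS)/R = (4.15 − 1.57) / 7.07 = 0.365 mA.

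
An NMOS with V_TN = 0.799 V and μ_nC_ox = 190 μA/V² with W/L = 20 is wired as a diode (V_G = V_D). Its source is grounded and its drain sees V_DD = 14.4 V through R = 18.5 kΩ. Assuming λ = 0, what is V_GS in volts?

V_GS = 1.41 V

With gate tied to drain, V_GS = V_DS ≥ V_GS − V_TN, so the device is in saturation.
k_n = μ_nC_ox · (W/L) = 3.8 mA/V².
KCL at the drain: ½ k_n (V_GS − V_TN)² = (V_DD − V_GS)/R.
Let x = V_GS − 0.799. Then 35.1 x² + x − 13.6 = 0, giving x = 0.608 V (positive root), so V_GS = 1.41 V.
I_D = (V_DD − V_GS)/R = (14.4 − 1.41) / 18.5 = 0.702 mA.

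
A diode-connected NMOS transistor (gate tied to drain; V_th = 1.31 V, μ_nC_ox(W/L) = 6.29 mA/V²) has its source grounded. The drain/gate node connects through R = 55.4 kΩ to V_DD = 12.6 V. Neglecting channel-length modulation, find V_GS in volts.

V_GS = 1.56 V

With gate tied to drain, V_GS = V_DS ≥ V_GS − V_th, so the device is in saturation.
KCL at the drain: ½ k_n (V_GS − V_th)² = (V_DD − V_GS)/R.
Let x = V_GS − 1.31. Then 174 x² + x − 11.29 = 0, giving x = 0.252 V (positive root), so V_GS = 1.56 V.
I_D = (V_DD − V_GS)/R = (12.6 − 1.56) / 55.4 = 0.199 mA.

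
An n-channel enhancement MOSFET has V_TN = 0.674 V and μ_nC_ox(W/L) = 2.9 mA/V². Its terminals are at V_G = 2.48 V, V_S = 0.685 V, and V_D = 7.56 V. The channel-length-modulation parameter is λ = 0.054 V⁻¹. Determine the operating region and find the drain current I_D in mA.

V_GS = V_G − V_S = 2.48 − 0.685 = 1.79 V; V_DS = V_D − V_S = 7.56 − 0.685 = 6.88 V.
V_ov = V_GS − V_TN = 1.79 − 0.674 = 1.12 V.
Since V_DS = 6.88 V ≥ V_ov = 1.12 V, the device is in saturation.
I_D = ½ k_n V_ov² (1 + λ V_DS) = 0.5 × 2.9 × 1.12² × (1 + 0.054 × 6.88) = 2.5 mA.

Saturation; I_D = 2.50 mA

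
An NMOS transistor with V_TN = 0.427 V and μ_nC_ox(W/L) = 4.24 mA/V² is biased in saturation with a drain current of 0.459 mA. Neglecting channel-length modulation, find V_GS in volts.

In saturation I_D = ½ k_n (V_GS − V_TN)², so V_GS − V_TN = √(2 I_D / k_n) = √(2 × 0.459 / 4.24) = 0.465 V.
V_GS = 0.427 + 0.465 = 0.892 V.

V_GS = 0.892 V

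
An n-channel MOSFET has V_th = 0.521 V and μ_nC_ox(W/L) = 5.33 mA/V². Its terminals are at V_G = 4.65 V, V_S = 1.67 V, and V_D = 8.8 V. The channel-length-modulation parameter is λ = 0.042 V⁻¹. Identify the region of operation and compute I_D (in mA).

V_GS = V_G − V_S = 4.65 − 1.67 = 2.98 V; V_DS = V_D − V_S = 8.8 − 1.67 = 7.13 V.
V_ov = V_GS − V_th = 2.98 − 0.521 = 2.46 V.
Since V_DS = 7.13 V ≥ V_ov = 2.46 V, the device is in saturation.
I_D = ½ k_n V_ov² (1 + λ V_DS) = 0.5 × 5.33 × 2.46² × (1 + 0.042 × 7.13) = 20.9 mA.

Saturation; I_D = 20.9 mA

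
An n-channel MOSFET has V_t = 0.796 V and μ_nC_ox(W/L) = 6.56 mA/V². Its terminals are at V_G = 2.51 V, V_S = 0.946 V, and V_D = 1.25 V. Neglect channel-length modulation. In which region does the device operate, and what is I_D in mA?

Triode; I_D = 1.23 mA

V_GS = V_G − V_S = 2.51 − 0.946 = 1.56 V; V_DS = V_D − V_S = 1.25 − 0.946 = 0.304 V.
V_ov = V_GS − V_t = 1.56 − 0.796 = 0.768 V.
Since V_DS = 0.304 V < V_ov = 0.768 V, the device is in the triode region.
I_D = k_n [V_ov · V_DS − ½ V_DS²] = 6.56 × [0.768 × 0.304 − 0.5 × 0.304²] = 1.23 mA.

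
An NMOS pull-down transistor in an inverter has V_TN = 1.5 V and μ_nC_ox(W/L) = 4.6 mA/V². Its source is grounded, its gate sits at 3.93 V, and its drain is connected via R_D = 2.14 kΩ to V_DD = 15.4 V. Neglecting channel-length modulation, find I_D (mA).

I_D = 6.86 mA

V_GS = V_G = 3.93 V, so V_ov = 3.93 − 1.5 = 2.43 V.
Assume saturation: I_D = ½ k_n V_ov² = 0.5 × 4.6 × 2.43² = 13.6 mA, giving V_DS = V_DD − I_D R_D = 15.4 − 13.6 × 2.14 = -13.7 V.
But -13.7 V < V_ov = 2.43 V, so the device is actually in triode.
In triode I_D = k_n[V_ov V_DS − ½ V_DS²] and I_D = (V_DD − V_DS)/R_D. Equating: 4.92 V_DS² − 24.92 V_DS + 15.4 = 0, giving V_DS = 0.72 V (the root below V_ov).
I_D = (15.4 − 0.72) / 2.14 = 6.86 mA.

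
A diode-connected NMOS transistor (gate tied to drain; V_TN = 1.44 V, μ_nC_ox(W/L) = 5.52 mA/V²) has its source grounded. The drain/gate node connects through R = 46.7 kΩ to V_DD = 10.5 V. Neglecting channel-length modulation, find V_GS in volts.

With gate tied to drain, V_GS = V_DS ≥ V_GS − V_TN, so the device is in saturation.
KCL at the drain: ½ k_n (V_GS − V_TN)² = (V_DD − V_GS)/R.
Let x = V_GS − 1.44. Then 129 x² + x − 9.06 = 0, giving x = 0.261 V (positive root), so V_GS = 1.7 V.
I_D = (V_DD − V_GS)/R = (10.5 − 1.7) / 46.7 = 0.188 mA.

V_GS = 1.70 V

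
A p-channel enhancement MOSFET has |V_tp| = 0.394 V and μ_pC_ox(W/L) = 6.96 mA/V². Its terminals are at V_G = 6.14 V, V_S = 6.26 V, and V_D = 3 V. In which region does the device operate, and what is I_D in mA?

V_SG = V_S − V_G = 6.26 − 6.14 = 0.12 V; V_SD = V_S − V_D = 6.26 − 3 = 3.26 V.
V_SG = 0.12 V < |V_tp| = 0.394 V, so the transistor is in cutoff.

Cutoff; I_D = 0 mA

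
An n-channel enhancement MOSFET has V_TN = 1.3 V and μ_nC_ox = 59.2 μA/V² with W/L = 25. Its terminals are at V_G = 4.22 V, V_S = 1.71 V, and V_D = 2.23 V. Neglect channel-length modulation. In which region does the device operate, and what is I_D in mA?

Triode; I_D = 0.731 mA

V_GS = V_G − V_S = 4.22 − 1.71 = 2.51 V; V_DS = V_D − V_S = 2.23 − 1.71 = 0.52 V.
k_n = μ_nC_ox · (W/L) = 1.48 mA/V².
V_ov = V_GS − V_TN = 2.51 − 1.3 = 1.21 V.
Since V_DS = 0.52 V < V_ov = 1.21 V, the device is in the triode region.
I_D = k_n [V_ov · V_DS − ½ V_DS²] = 1.48 × [1.21 × 0.52 − 0.5 × 0.52²] = 0.731 mA.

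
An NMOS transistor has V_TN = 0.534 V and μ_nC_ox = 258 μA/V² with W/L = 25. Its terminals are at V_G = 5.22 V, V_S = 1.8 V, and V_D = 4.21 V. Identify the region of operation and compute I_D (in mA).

Triode; I_D = 26.1 mA

V_GS = V_G − V_S = 5.22 − 1.8 = 3.42 V; V_DS = V_D − V_S = 4.21 − 1.8 = 2.41 V.
k_n = μ_nC_ox · (W/L) = 6.45 mA/V².
V_ov = V_GS − V_TN = 3.42 − 0.534 = 2.89 V.
Since V_DS = 2.41 V < V_ov = 2.89 V, the device is in the triode region.
I_D = k_n [V_ov · V_DS − ½ V_DS²] = 6.45 × [2.89 × 2.41 − 0.5 × 2.41²] = 26.1 mA.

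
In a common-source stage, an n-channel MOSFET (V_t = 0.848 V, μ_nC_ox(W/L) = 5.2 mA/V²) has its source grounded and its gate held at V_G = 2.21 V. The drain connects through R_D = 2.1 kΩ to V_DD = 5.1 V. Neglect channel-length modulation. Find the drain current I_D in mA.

V_GS = V_G = 2.21 V, so V_ov = 2.21 − 0.848 = 1.36 V.
Assume saturation: I_D = ½ k_n V_ov² = 0.5 × 5.2 × 1.36² = 4.82 mA, giving V_DS = V_DD − I_D R_D = 5.1 − 4.82 × 2.1 = -5.03 V.
But -5.03 V < V_ov = 1.36 V, so the device is actually in triode.
In triode I_D = k_n[V_ov V_DS − ½ V_DS²] and I_D = (V_DD − V_DS)/R_D. Equating: 5.46 V_DS² − 15.87 V_DS + 5.1 = 0, giving V_DS = 0.368 V (the root below V_ov).
I_D = (5.1 − 0.368) / 2.1 = 2.25 mA.

I_D = 2.25 mA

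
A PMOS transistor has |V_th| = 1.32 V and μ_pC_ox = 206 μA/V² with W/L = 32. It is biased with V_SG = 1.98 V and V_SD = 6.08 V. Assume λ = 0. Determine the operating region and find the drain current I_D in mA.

k_p = μ_pC_ox · (W/L) = 6.592 mA/V².
V_ov = V_SG − |V_th| = 1.98 − 1.32 = 0.66 V.
Since V_SD = 6.08 V ≥ V_ov = 0.66 V, the device is in saturation.
I_D = ½ k_p V_ov² = 0.5 × 6.592 × 0.66² = 1.44 mA.

Saturation; I_D = 1.44 mA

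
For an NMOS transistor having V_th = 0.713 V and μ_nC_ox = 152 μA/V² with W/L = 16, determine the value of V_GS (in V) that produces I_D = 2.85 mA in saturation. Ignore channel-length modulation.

V_GS = 2.24 V

k_n = μ_nC_ox · (W/L) = 2.432 mA/V².
In saturation I_D = ½ k_n (V_GS − V_th)², so V_GS − V_th = √(2 I_D / k_n) = √(2 × 2.85 / 2.432) = 1.53 V.
V_GS = 0.713 + 1.53 = 2.24 V.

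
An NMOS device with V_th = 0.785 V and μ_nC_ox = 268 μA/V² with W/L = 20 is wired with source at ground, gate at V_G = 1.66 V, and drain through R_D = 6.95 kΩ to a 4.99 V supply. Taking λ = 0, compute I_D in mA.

I_D = 0.694 mA

V_GS = V_G = 1.66 V, so V_ov = 1.66 − 0.785 = 0.875 V.
k_n = μ_nC_ox · (W/L) = 5.36 mA/V².
Assume saturation: I_D = ½ k_n V_ov² = 0.5 × 5.36 × 0.875² = 2.05 mA, giving V_DS = V_DD − I_D R_D = 4.99 − 2.05 × 6.95 = -9.27 V.
But -9.27 V < V_ov = 0.875 V, so the device is actually in triode.
In triode I_D = k_n[V_ov V_DS − ½ V_DS²] and I_D = (V_DD − V_DS)/R_D. Equating: 18.6 V_DS² − 33.6 V_DS + 4.99 = 0, giving V_DS = 0.163 V (the root below V_ov).
I_D = (4.99 − 0.163) / 6.95 = 0.694 mA.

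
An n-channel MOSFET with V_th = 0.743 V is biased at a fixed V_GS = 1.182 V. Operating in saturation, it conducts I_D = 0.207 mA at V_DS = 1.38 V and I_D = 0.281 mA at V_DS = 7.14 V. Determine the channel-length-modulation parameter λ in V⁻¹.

With V_GS fixed, I_D ∝ (1 + λ V_DS) in saturation, so I_D2/I_D1 = (1 + λ V_DS2)/(1 + λ V_DS1).
0.281/0.207 = 1.357 = (1 + 7.14 λ)/(1 + 1.38 λ).
Solving: λ (I_D1 V_DS2 − I_D2 V_DS1) = I_D2 − I_D1, so λ = (0.281 − 0.207) / (0.207 × 7.14 − 0.281 × 1.38) = 0.074 / 1.09 = 0.0679 V⁻¹.

λ = 0.0679 V⁻¹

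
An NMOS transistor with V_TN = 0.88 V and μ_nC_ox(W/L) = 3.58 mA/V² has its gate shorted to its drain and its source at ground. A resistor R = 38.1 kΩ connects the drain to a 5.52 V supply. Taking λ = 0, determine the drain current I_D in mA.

I_D = 0.115 mA

With gate tied to drain, V_GS = V_DS ≥ V_GS − V_TN, so the device is in saturation.
KCL at the drain: ½ k_n (V_GS − V_TN)² = (V_DD − V_GS)/R.
Let x = V_GS − 0.88. Then 68.2 x² + x − 4.64 = 0, giving x = 0.254 V (positive root), so V_GS = 1.13 V.
I_D = (V_DD − V_GS)/R = (5.52 − 1.13) / 38.1 = 0.115 mA.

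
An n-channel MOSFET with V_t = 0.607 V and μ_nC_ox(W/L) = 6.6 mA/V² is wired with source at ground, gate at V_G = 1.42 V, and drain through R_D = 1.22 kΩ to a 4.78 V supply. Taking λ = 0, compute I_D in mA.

I_D = 2.18 mA

V_GS = V_G = 1.42 V, so V_ov = 1.42 − 0.607 = 0.813 V.
Assume saturation: I_D = ½ k_n V_ov² = 0.5 × 6.6 × 0.813² = 2.18 mA, giving V_DS = V_DD − I_D R_D = 4.78 − 2.18 × 1.22 = 2.12 V.
V_DS = 2.12 V ≥ V_ov = 0.813 V, confirming saturation.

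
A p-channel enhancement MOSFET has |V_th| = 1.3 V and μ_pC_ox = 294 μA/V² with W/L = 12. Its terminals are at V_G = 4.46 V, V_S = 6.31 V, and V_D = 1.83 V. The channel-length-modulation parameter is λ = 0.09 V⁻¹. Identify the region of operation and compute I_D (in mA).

V_SG = V_S − V_G = 6.31 − 4.46 = 1.85 V; V_SD = V_S − V_D = 6.31 − 1.83 = 4.48 V.
k_p = μ_pC_ox · (W/L) = 3.528 mA/V².
V_ov = V_SG − |V_th| = 1.85 − 1.3 = 0.55 V.
Since V_SD = 4.48 V ≥ V_ov = 0.55 V, the device is in saturation.
I_D = ½ k_p V_ov² (1 + λ V_SD) = 0.5 × 3.528 × 0.55² × (1 + 0.09 × 4.48) = 0.749 mA.

Saturation; I_D = 0.749 mA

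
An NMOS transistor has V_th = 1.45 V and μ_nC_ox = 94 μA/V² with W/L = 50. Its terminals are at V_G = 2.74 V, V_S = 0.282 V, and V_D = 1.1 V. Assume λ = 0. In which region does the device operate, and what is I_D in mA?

Triode; I_D = 2.30 mA

V_GS = V_G − V_S = 2.74 − 0.282 = 2.46 V; V_DS = V_D − V_S = 1.1 − 0.282 = 0.818 V.
k_n = μ_nC_ox · (W/L) = 4.7 mA/V².
V_ov = V_GS − V_th = 2.46 − 1.45 = 1.01 V.
Since V_DS = 0.818 V < V_ov = 1.01 V, the device is in the triode region.
I_D = k_n [V_ov · V_DS − ½ V_DS²] = 4.7 × [1.01 × 0.818 − 0.5 × 0.818²] = 2.3 mA.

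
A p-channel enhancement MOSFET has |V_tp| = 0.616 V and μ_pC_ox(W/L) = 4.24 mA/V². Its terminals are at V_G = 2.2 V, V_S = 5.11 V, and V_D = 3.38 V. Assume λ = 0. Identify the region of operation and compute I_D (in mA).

Triode; I_D = 10.5 mA

V_SG = V_S − V_G = 5.11 − 2.2 = 2.91 V; V_SD = V_S − V_D = 5.11 − 3.38 = 1.73 V.
V_ov = V_SG − |V_tp| = 2.91 − 0.616 = 2.29 V.
Since V_SD = 1.73 V < V_ov = 2.29 V, the device is in the triode region.
I_D = k_p [V_ov · V_SD − ½ V_SD²] = 4.24 × [2.29 × 1.73 − 0.5 × 1.73²] = 10.5 mA.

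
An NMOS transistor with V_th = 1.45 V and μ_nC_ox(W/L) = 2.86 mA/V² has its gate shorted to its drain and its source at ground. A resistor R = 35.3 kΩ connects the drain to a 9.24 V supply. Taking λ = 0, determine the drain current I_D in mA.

With gate tied to drain, V_GS = V_DS ≥ V_GS − V_th, so the device is in saturation.
KCL at the drain: ½ k_n (V_GS − V_th)² = (V_DD − V_GS)/R.
Let x = V_GS − 1.45. Then 50.5 x² + x − 7.79 = 0, giving x = 0.383 V (positive root), so V_GS = 1.83 V.
I_D = (V_DD − V_GS)/R = (9.24 − 1.83) / 35.3 = 0.21 mA.

I_D = 0.210 mA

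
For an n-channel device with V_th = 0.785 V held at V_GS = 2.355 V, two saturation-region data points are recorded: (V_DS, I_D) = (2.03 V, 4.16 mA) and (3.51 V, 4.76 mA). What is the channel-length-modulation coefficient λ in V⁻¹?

λ = 0.121 V⁻¹

With V_GS fixed, I_D ∝ (1 + λ V_DS) in saturation, so I_D2/I_D1 = (1 + λ V_DS2)/(1 + λ V_DS1).
4.76/4.16 = 1.144 = (1 + 3.51 λ)/(1 + 2.03 λ).
Solving: λ (I_D1 V_DS2 − I_D2 V_DS1) = I_D2 − I_D1, so λ = (4.76 − 4.16) / (4.16 × 3.51 − 4.76 × 2.03) = 0.6 / 4.94 = 0.121 V⁻¹.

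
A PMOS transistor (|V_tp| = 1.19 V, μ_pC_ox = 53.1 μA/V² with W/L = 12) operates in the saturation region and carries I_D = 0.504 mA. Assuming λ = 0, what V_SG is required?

V_SG = 2.45 V

k_p = μ_pC_ox · (W/L) = 0.6372 mA/V².
In saturation I_D = ½ k_p (V_SG − |V_tp|)², so V_SG − |V_tp| = √(2 I_D / k_p) = √(2 × 0.504 / 0.6372) = 1.26 V.
V_SG = 1.19 + 1.26 = 2.45 V.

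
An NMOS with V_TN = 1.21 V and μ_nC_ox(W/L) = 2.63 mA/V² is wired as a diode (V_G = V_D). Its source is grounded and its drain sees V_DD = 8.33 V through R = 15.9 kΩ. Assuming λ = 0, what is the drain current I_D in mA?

I_D = 0.413 mA

With gate tied to drain, V_GS = V_DS ≥ V_GS − V_TN, so the device is in saturation.
KCL at the drain: ½ k_n (V_GS − V_TN)² = (V_DD − V_GS)/R.
Let x = V_GS − 1.21. Then 20.9 x² + x − 7.12 = 0, giving x = 0.56 V (positive root), so V_GS = 1.77 V.
I_D = (V_DD − V_GS)/R = (8.33 − 1.77) / 15.9 = 0.413 mA.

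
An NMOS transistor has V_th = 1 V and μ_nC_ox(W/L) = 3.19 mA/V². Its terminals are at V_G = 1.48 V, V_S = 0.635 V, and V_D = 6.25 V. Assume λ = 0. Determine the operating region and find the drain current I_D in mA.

Cutoff; I_D = 0 mA

V_GS = V_G − V_S = 1.48 − 0.635 = 0.845 V; V_DS = V_D − V_S = 6.25 − 0.635 = 5.62 V.
V_GS = 0.845 V < V_th = 1 V, so the transistor is in cutoff.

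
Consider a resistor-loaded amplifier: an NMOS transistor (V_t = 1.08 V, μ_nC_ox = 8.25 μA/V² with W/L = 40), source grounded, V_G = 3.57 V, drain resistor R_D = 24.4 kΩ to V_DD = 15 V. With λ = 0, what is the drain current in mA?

I_D = 0.580 mA

V_GS = V_G = 3.57 V, so V_ov = 3.57 − 1.08 = 2.49 V.
k_n = μ_nC_ox · (W/L) = 0.33 mA/V².
Assume saturation: I_D = ½ k_n V_ov² = 0.5 × 0.33 × 2.49² = 1.02 mA, giving V_DS = V_DD − I_D R_D = 15 − 1.02 × 24.4 = -9.96 V.
But -9.96 V < V_ov = 2.49 V, so the device is actually in triode.
In triode I_D = k_n[V_ov V_DS − ½ V_DS²] and I_D = (V_DD − V_DS)/R_D. Equating: 4.03 V_DS² − 21.05 V_DS + 15 = 0, giving V_DS = 0.851 V (the root below V_ov).
I_D = (15 − 0.851) / 24.4 = 0.58 mA.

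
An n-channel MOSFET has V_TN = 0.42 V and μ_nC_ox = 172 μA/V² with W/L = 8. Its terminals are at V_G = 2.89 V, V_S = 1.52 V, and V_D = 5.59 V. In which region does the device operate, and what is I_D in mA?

V_GS = V_G − V_S = 2.89 − 1.52 = 1.37 V; V_DS = V_D − V_S = 5.59 − 1.52 = 4.07 V.
k_n = μ_nC_ox · (W/L) = 1.376 mA/V².
V_ov = V_GS − V_TN = 1.37 − 0.42 = 0.95 V.
Since V_DS = 4.07 V ≥ V_ov = 0.95 V, the device is in saturation.
I_D = ½ k_n V_ov² = 0.5 × 1.376 × 0.95² = 0.621 mA.

Saturation; I_D = 0.621 mA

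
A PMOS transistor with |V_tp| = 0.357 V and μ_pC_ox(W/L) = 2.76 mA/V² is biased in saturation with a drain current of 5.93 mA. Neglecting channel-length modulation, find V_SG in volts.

In saturation I_D = ½ k_p (V_SG − |V_tp|)², so V_SG − |V_tp| = √(2 I_D / k_p) = √(2 × 5.93 / 2.76) = 2.07 V.
V_SG = 0.357 + 2.07 = 2.43 V.

V_SG = 2.43 V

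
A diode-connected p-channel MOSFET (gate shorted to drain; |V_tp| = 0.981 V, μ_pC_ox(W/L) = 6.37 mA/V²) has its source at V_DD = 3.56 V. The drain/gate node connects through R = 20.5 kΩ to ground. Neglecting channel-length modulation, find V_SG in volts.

V_SG = 1.17 V

With gate tied to drain, V_SG = V_SD ≥ V_SG − |V_tp|, so the device is in saturation.
KCL at the drain: ½ k_p (V_SG − |V_tp|)² = (V_DD − V_SG)/R.
Let x = V_SG − 0.981. Then 65.3 x² + x − 2.579 = 0, giving x = 0.191 V (positive root), so V_SG = 1.17 V.
I_D = (V_DD − V_SG)/R = (3.56 − 1.17) / 20.5 = 0.116 mA.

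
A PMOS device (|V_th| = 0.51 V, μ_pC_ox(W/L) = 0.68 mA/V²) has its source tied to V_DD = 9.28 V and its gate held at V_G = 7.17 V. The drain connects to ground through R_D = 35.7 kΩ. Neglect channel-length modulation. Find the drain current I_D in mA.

I_D = 0.253 mA

V_SG = V_DD − V_G = 9.28 − 7.17 = 2.11 V, so V_ov = 2.11 − 0.51 = 1.6 V.
Assume saturation: I_D = ½ k_p V_ov² = 0.5 × 0.68 × 1.6² = 0.87 mA, giving V_SD = V_DD − I_D R_D = 9.28 − 0.87 × 35.7 = -21.8 V.
But -21.8 V < V_ov = 1.6 V, so the device is actually in triode.
In triode I_D = k_p[V_ov V_SD − ½ V_SD²] and I_D = (V_DD − V_SD)/R_D. Equating: 12.1 V_SD² − 39.84 V_SD + 9.28 = 0, giving V_SD = 0.252 V (the root below V_ov).
I_D = (9.28 − 0.252) / 35.7 = 0.253 mA.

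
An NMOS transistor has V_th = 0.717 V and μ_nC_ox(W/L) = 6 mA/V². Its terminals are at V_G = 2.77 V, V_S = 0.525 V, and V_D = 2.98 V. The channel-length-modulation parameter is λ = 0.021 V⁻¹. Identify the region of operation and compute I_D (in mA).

V_GS = V_G − V_S = 2.77 − 0.525 = 2.25 V; V_DS = V_D − V_S = 2.98 − 0.525 = 2.46 V.
V_ov = V_GS − V_th = 2.25 − 0.717 = 1.53 V.
Since V_DS = 2.46 V ≥ V_ov = 1.53 V, the device is in saturation.
I_D = ½ k_n V_ov² (1 + λ V_DS) = 0.5 × 6 × 1.53² × (1 + 0.021 × 2.46) = 7.37 mA.

Saturation; I_D = 7.37 mA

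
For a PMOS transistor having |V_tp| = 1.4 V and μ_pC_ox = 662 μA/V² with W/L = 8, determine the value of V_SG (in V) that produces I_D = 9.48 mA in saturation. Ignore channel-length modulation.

V_SG = 3.29 V

k_p = μ_pC_ox · (W/L) = 5.296 mA/V².
In saturation I_D = ½ k_p (V_SG − |V_tp|)², so V_SG − |V_tp| = √(2 I_D / k_p) = √(2 × 9.48 / 5.296) = 1.89 V.
V_SG = 1.4 + 1.89 = 3.29 V.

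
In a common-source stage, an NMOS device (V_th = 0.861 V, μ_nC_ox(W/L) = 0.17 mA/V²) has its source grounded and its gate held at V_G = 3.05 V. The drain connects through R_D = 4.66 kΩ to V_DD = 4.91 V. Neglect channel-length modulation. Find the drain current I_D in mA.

I_D = 0.407 mA

V_GS = V_G = 3.05 V, so V_ov = 3.05 − 0.861 = 2.19 V.
Assume saturation: I_D = ½ k_n V_ov² = 0.5 × 0.17 × 2.19² = 0.407 mA, giving V_DS = V_DD − I_D R_D = 4.91 − 0.407 × 4.66 = 3.01 V.
V_DS = 3.01 V ≥ V_ov = 2.19 V, confirming saturation.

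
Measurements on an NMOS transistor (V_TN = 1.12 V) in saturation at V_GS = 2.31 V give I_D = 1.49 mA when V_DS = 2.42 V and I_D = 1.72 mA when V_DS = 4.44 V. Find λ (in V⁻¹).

With V_GS fixed, I_D ∝ (1 + λ V_DS) in saturation, so I_D2/I_D1 = (1 + λ V_DS2)/(1 + λ V_DS1).
1.72/1.49 = 1.154 = (1 + 4.44 λ)/(1 + 2.42 λ).
Solving: λ (I_D1 V_DS2 − I_D2 V_DS1) = I_D2 − I_D1, so λ = (1.72 − 1.49) / (1.49 × 4.44 − 1.72 × 2.42) = 0.23 / 2.45 = 0.0938 V⁻¹.

λ = 0.0938 V⁻¹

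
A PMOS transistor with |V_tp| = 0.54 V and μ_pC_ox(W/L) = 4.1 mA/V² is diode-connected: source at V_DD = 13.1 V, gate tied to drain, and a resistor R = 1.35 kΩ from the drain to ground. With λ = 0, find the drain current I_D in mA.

With gate tied to drain, V_SG = V_SD ≥ V_SG − |V_tp|, so the device is in saturation.
KCL at the drain: ½ k_p (V_SG − |V_tp|)² = (V_DD − V_SG)/R.
Let x = V_SG − 0.54. Then 2.77 x² + x − 12.56 = 0, giving x = 1.96 V (positive root), so V_SG = 2.5 V.
I_D = (V_DD − V_SG)/R = (13.1 − 2.5) / 1.35 = 7.85 mA.

I_D = 7.85 mA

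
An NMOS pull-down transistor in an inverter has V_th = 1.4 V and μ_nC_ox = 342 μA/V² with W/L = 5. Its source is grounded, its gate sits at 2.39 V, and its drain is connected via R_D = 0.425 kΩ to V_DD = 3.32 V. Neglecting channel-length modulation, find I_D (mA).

I_D = 0.838 mA

V_GS = V_G = 2.39 V, so V_ov = 2.39 − 1.4 = 0.99 V.
k_n = μ_nC_ox · (W/L) = 1.71 mA/V².
Assume saturation: I_D = ½ k_n V_ov² = 0.5 × 1.71 × 0.99² = 0.838 mA, giving V_DS = V_DD − I_D R_D = 3.32 − 0.838 × 0.425 = 2.96 V.
V_DS = 2.96 V ≥ V_ov = 0.99 V, confirming saturation.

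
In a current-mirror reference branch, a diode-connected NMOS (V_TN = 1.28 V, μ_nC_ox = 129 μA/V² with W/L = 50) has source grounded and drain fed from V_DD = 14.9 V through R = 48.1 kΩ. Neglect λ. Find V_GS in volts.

V_GS = 1.57 V

With gate tied to drain, V_GS = V_DS ≥ V_GS − V_TN, so the device is in saturation.
k_n = μ_nC_ox · (W/L) = 6.45 mA/V².
KCL at the drain: ½ k_n (V_GS − V_TN)² = (V_DD − V_GS)/R.
Let x = V_GS − 1.28. Then 155 x² + x − 13.62 = 0, giving x = 0.293 V (positive root), so V_GS = 1.57 V.
I_D = (V_DD − V_GS)/R = (14.9 − 1.57) / 48.1 = 0.277 mA.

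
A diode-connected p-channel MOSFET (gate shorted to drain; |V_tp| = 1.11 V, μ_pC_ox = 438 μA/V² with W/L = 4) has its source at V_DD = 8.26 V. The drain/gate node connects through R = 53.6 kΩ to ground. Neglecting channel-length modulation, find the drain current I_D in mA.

With gate tied to drain, V_SG = V_SD ≥ V_SG − |V_tp|, so the device is in saturation.
k_p = μ_pC_ox · (W/L) = 1.752 mA/V².
KCL at the drain: ½ k_p (V_SG − |V_tp|)² = (V_DD − V_SG)/R.
Let x = V_SG − 1.11. Then 47 x² + x − 7.15 = 0, giving x = 0.38 V (positive root), so V_SG = 1.49 V.
I_D = (V_DD − V_SG)/R = (8.26 − 1.49) / 53.6 = 0.126 mA.

I_D = 0.126 mA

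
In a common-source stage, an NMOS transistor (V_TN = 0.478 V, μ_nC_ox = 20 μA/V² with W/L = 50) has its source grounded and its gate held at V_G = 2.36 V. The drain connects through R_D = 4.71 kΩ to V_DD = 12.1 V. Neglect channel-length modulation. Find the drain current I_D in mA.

I_D = 1.77 mA

V_GS = V_G = 2.36 V, so V_ov = 2.36 − 0.478 = 1.88 V.
k_n = μ_nC_ox · (W/L) = 1 mA/V².
Assume saturation: I_D = ½ k_n V_ov² = 0.5 × 1 × 1.88² = 1.77 mA, giving V_DS = V_DD − I_D R_D = 12.1 − 1.77 × 4.71 = 3.76 V.
V_DS = 3.76 V ≥ V_ov = 1.88 V, confirming saturation.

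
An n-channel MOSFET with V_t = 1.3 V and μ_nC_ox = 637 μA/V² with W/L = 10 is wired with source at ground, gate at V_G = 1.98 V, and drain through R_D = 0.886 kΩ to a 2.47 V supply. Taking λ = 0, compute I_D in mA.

I_D = 1.47 mA

V_GS = V_G = 1.98 V, so V_ov = 1.98 − 1.3 = 0.68 V.
k_n = μ_nC_ox · (W/L) = 6.37 mA/V².
Assume saturation: I_D = ½ k_n V_ov² = 0.5 × 6.37 × 0.68² = 1.47 mA, giving V_DS = V_DD − I_D R_D = 2.47 − 1.47 × 0.886 = 1.17 V.
V_DS = 1.17 V ≥ V_ov = 0.68 V, confirming saturation.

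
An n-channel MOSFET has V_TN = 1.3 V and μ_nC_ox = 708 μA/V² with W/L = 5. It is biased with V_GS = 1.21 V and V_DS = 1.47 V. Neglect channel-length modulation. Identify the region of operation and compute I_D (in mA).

V_GS = 1.21 V < V_TN = 1.3 V, so the transistor is in cutoff.

Cutoff; I_D = 0 mA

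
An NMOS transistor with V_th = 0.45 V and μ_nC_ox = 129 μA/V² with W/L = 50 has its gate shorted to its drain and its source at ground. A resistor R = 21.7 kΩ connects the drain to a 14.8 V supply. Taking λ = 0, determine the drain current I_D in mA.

With gate tied to drain, V_GS = V_DS ≥ V_GS − V_th, so the device is in saturation.
k_n = μ_nC_ox · (W/L) = 6.45 mA/V².
KCL at the drain: ½ k_n (V_GS − V_th)² = (V_DD − V_GS)/R.
Let x = V_GS − 0.45. Then 70 x² + x − 14.35 = 0, giving x = 0.446 V (positive root), so V_GS = 0.896 V.
I_D = (V_DD − V_GS)/R = (14.8 − 0.896) / 21.7 = 0.641 mA.

I_D = 0.641 mA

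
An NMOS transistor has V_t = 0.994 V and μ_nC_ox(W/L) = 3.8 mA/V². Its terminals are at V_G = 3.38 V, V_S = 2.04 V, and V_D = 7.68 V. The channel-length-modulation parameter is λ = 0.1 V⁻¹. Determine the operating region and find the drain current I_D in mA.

V_GS = V_G − V_S = 3.38 − 2.04 = 1.34 V; V_DS = V_D − V_S = 7.68 − 2.04 = 5.64 V.
V_ov = V_GS − V_t = 1.34 − 0.994 = 0.346 V.
Since V_DS = 5.64 V ≥ V_ov = 0.346 V, the device is in saturation.
I_D = ½ k_n V_ov² (1 + λ V_DS) = 0.5 × 3.8 × 0.346² × (1 + 0.1 × 5.64) = 0.356 mA.

Saturation; I_D = 0.356 mA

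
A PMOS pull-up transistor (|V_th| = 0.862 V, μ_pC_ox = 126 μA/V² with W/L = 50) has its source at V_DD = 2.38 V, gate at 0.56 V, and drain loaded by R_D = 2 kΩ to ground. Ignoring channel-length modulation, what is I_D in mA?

I_D = 1.09 mA

V_SG = V_DD − V_G = 2.38 − 0.56 = 1.82 V, so V_ov = 1.82 − 0.862 = 0.958 V.
k_p = μ_pC_ox · (W/L) = 6.3 mA/V².
Assume saturation: I_D = ½ k_p V_ov² = 0.5 × 6.3 × 0.958² = 2.89 mA, giving V_SD = V_DD − I_D R_D = 2.38 − 2.89 × 2 = -3.4 V.
But -3.4 V < V_ov = 0.958 V, so the device is actually in triode.
In triode I_D = k_p[V_ov V_SD − ½ V_SD²] and I_D = (V_DD − V_SD)/R_D. Equating: 6.3 V_SD² − 13.07 V_SD + 2.38 = 0, giving V_SD = 0.202 V (the root below V_ov).
I_D = (2.38 − 0.202) / 2 = 1.09 mA.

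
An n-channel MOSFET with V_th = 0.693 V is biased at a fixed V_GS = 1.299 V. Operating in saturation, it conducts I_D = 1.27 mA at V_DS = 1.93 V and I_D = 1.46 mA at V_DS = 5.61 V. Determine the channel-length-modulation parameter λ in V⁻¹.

λ = 0.0441 V⁻¹

With V_GS fixed, I_D ∝ (1 + λ V_DS) in saturation, so I_D2/I_D1 = (1 + λ V_DS2)/(1 + λ V_DS1).
1.46/1.27 = 1.15 = (1 + 5.61 λ)/(1 + 1.93 λ).
Solving: λ (I_D1 V_DS2 − I_D2 V_DS1) = I_D2 − I_D1, so λ = (1.46 − 1.27) / (1.27 × 5.61 − 1.46 × 1.93) = 0.19 / 4.31 = 0.0441 V⁻¹.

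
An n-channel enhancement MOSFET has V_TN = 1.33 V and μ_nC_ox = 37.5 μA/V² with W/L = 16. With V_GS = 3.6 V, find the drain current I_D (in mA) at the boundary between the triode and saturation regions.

I_D = 1.55 mA

At the boundary V_DS = V_ov = V_GS − V_TN = 3.6 − 1.33 = 2.27 V.
k_n = μ_nC_ox · (W/L) = 0.6 mA/V².
I_D = ½ k_n V_ov² = 0.5 × 0.6 × 2.27² = 1.55 mA.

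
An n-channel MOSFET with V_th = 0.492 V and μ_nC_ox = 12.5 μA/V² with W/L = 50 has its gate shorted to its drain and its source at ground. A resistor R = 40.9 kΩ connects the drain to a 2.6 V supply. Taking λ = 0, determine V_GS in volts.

V_GS = 0.861 V

With gate tied to drain, V_GS = V_DS ≥ V_GS − V_th, so the device is in saturation.
k_n = μ_nC_ox · (W/L) = 0.625 mA/V².
KCL at the drain: ½ k_n (V_GS − V_th)² = (V_DD − V_GS)/R.
Let x = V_GS − 0.492. Then 12.8 x² + x − 2.108 = 0, giving x = 0.369 V (positive root), so V_GS = 0.861 V.
I_D = (V_DD − V_GS)/R = (2.6 − 0.861) / 40.9 = 0.0425 mA.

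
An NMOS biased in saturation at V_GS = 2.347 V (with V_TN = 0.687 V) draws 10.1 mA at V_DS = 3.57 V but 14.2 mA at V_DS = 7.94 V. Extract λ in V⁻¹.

λ = 0.139 V⁻¹

With V_GS fixed, I_D ∝ (1 + λ V_DS) in saturation, so I_D2/I_D1 = (1 + λ V_DS2)/(1 + λ V_DS1).
14.2/10.1 = 1.406 = (1 + 7.94 λ)/(1 + 3.57 λ).
Solving: λ (I_D1 V_DS2 − I_D2 V_DS1) = I_D2 − I_D1, so λ = (14.2 − 10.1) / (10.1 × 7.94 − 14.2 × 3.57) = 4.1 / 29.5 = 0.139 V⁻¹.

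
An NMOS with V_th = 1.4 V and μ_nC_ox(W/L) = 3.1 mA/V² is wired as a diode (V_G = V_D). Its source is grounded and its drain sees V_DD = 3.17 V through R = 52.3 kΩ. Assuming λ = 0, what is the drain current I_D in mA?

With gate tied to drain, V_GS = V_DS ≥ V_GS − V_th, so the device is in saturation.
KCL at the drain: ½ k_n (V_GS − V_th)² = (V_DD − V_GS)/R.
Let x = V_GS − 1.4. Then 81.1 x² + x − 1.77 = 0, giving x = 0.142 V (positive root), so V_GS = 1.54 V.
I_D = (V_DD − V_GS)/R = (3.17 − 1.54) / 52.3 = 0.0311 mA.

I_D = 0.0311 mA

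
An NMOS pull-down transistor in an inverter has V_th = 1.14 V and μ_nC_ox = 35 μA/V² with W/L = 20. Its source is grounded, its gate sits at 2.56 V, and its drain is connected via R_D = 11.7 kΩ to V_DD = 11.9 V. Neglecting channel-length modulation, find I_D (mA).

V_GS = V_G = 2.56 V, so V_ov = 2.56 − 1.14 = 1.42 V.
k_n = μ_nC_ox · (W/L) = 0.7 mA/V².
Assume saturation: I_D = ½ k_n V_ov² = 0.5 × 0.7 × 1.42² = 0.706 mA, giving V_DS = V_DD − I_D R_D = 11.9 − 0.706 × 11.7 = 3.64 V.
V_DS = 3.64 V ≥ V_ov = 1.42 V, confirming saturation.

I_D = 0.706 mA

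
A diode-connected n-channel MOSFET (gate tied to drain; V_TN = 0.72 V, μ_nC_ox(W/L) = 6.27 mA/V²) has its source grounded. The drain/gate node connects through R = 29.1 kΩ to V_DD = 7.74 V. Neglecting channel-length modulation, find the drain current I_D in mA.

With gate tied to drain, V_GS = V_DS ≥ V_GS − V_TN, so the device is in saturation.
KCL at the drain: ½ k_n (V_GS − V_TN)² = (V_DD − V_GS)/R.
Let x = V_GS − 0.72. Then 91.2 x² + x − 7.02 = 0, giving x = 0.272 V (positive root), so V_GS = 0.992 V.
I_D = (V_DD − V_GS)/R = (7.74 − 0.992) / 29.1 = 0.232 mA.

I_D = 0.232 mA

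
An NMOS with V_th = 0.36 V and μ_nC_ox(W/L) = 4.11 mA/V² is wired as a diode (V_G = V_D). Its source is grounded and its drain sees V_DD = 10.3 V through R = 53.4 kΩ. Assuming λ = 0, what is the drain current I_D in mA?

I_D = 0.181 mA

With gate tied to drain, V_GS = V_DS ≥ V_GS − V_th, so the device is in saturation.
KCL at the drain: ½ k_n (V_GS − V_th)² = (V_DD − V_GS)/R.
Let x = V_GS − 0.36. Then 110 x² + x − 9.94 = 0, giving x = 0.296 V (positive root), so V_GS = 0.656 V.
I_D = (V_DD − V_GS)/R = (10.3 − 0.656) / 53.4 = 0.181 mA.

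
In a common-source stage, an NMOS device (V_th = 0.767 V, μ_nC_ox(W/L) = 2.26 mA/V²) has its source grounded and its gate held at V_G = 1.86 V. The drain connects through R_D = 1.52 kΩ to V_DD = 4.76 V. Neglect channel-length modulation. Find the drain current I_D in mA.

V_GS = V_G = 1.86 V, so V_ov = 1.86 − 0.767 = 1.09 V.
Assume saturation: I_D = ½ k_n V_ov² = 0.5 × 2.26 × 1.09² = 1.35 mA, giving V_DS = V_DD − I_D R_D = 4.76 − 1.35 × 1.52 = 2.71 V.
V_DS = 2.71 V ≥ V_ov = 1.09 V, confirming saturation.

I_D = 1.35 mA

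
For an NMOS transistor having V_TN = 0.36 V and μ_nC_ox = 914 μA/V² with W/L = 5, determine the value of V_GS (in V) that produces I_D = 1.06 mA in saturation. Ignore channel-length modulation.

k_n = μ_nC_ox · (W/L) = 4.57 mA/V².
In saturation I_D = ½ k_n (V_GS − V_TN)², so V_GS − V_TN = √(2 I_D / k_n) = √(2 × 1.06 / 4.57) = 0.681 V.
V_GS = 0.36 + 0.681 = 1.04 V.

V_GS = 1.04 V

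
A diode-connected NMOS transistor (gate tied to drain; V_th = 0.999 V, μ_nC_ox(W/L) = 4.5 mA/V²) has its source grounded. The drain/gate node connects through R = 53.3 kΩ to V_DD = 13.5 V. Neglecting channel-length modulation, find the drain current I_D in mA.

I_D = 0.229 mA

With gate tied to drain, V_GS = V_DS ≥ V_GS − V_th, so the device is in saturation.
KCL at the drain: ½ k_n (V_GS − V_th)² = (V_DD − V_GS)/R.
Let x = V_GS − 0.999. Then 120 x² + x − 12.5 = 0, giving x = 0.319 V (positive root), so V_GS = 1.32 V.
I_D = (V_DD − V_GS)/R = (13.5 − 1.32) / 53.3 = 0.229 mA.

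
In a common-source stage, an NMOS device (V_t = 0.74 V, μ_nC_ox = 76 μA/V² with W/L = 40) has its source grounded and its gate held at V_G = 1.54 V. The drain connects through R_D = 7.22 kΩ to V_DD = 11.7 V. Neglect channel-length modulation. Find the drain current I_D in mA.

V_GS = V_G = 1.54 V, so V_ov = 1.54 − 0.74 = 0.8 V.
k_n = μ_nC_ox · (W/L) = 3.04 mA/V².
Assume saturation: I_D = ½ k_n V_ov² = 0.5 × 3.04 × 0.8² = 0.973 mA, giving V_DS = V_DD − I_D R_D = 11.7 − 0.973 × 7.22 = 4.68 V.
V_DS = 4.68 V ≥ V_ov = 0.8 V, confirming saturation.

I_D = 0.973 mA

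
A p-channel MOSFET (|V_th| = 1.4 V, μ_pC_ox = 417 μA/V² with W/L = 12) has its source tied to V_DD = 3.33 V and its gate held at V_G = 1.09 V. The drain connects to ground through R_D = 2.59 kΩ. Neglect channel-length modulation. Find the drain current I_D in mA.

I_D = 1.15 mA

V_SG = V_DD − V_G = 3.33 − 1.09 = 2.24 V, so V_ov = 2.24 − 1.4 = 0.84 V.
k_p = μ_pC_ox · (W/L) = 5.004 mA/V².
Assume saturation: I_D = ½ k_p V_ov² = 0.5 × 5.004 × 0.84² = 1.77 mA, giving V_SD = V_DD − I_D R_D = 3.33 − 1.77 × 2.59 = -1.24 V.
But -1.24 V < V_ov = 0.84 V, so the device is actually in triode.
In triode I_D = k_p[V_ov V_SD − ½ V_SD²] and I_D = (V_DD − V_SD)/R_D. Equating: 6.48 V_SD² − 11.89 V_SD + 3.33 = 0, giving V_SD = 0.345 V (the root below V_ov).
I_D = (3.33 − 0.345) / 2.59 = 1.15 mA.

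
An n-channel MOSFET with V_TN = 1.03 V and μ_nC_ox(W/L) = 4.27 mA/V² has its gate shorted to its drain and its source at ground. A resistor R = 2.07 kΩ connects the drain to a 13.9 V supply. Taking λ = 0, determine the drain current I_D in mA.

I_D = 5.45 mA

With gate tied to drain, V_GS = V_DS ≥ V_GS − V_TN, so the device is in saturation.
KCL at the drain: ½ k_n (V_GS − V_TN)² = (V_DD − V_GS)/R.
Let x = V_GS − 1.03. Then 4.42 x² + x − 12.87 = 0, giving x = 1.6 V (positive root), so V_GS = 2.63 V.
I_D = (V_DD − V_GS)/R = (13.9 − 2.63) / 2.07 = 5.45 mA.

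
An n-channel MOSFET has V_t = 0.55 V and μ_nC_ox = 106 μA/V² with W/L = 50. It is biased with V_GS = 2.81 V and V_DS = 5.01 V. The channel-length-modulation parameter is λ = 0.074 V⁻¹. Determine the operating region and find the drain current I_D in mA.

k_n = μ_nC_ox · (W/L) = 5.3 mA/V².
V_ov = V_GS − V_t = 2.81 − 0.55 = 2.26 V.
Since V_DS = 5.01 V ≥ V_ov = 2.26 V, the device is in saturation.
I_D = ½ k_n V_ov² (1 + λ V_DS) = 0.5 × 5.3 × 2.26² × (1 + 0.074 × 5.01) = 18.6 mA.

Saturation; I_D = 18.6 mA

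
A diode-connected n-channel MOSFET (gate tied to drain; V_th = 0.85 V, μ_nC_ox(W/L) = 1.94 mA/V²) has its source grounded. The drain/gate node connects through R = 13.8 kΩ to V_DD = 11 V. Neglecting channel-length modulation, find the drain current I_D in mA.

I_D = 0.675 mA

With gate tied to drain, V_GS = V_DS ≥ V_GS − V_th, so the device is in saturation.
KCL at the drain: ½ k_n (V_GS − V_th)² = (V_DD − V_GS)/R.
Let x = V_GS − 0.85. Then 13.4 x² + x − 10.15 = 0, giving x = 0.834 V (positive root), so V_GS = 1.68 V.
I_D = (V_DD − V_GS)/R = (11 − 1.68) / 13.8 = 0.675 mA.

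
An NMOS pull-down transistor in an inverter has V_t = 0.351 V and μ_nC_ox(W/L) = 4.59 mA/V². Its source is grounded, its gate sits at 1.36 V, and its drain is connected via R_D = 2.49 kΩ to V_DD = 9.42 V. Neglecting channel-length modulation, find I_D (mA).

V_GS = V_G = 1.36 V, so V_ov = 1.36 − 0.351 = 1.01 V.
Assume saturation: I_D = ½ k_n V_ov² = 0.5 × 4.59 × 1.01² = 2.34 mA, giving V_DS = V_DD − I_D R_D = 9.42 − 2.34 × 2.49 = 3.6 V.
V_DS = 3.6 V ≥ V_ov = 1.01 V, confirming saturation.

I_D = 2.34 mA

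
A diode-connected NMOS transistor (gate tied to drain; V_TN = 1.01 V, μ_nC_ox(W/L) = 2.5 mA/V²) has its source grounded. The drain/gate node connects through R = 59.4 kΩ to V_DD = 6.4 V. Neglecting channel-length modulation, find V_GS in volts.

V_GS = 1.27 V

With gate tied to drain, V_GS = V_DS ≥ V_GS − V_TN, so the device is in saturation.
KCL at the drain: ½ k_n (V_GS − V_TN)² = (V_DD − V_GS)/R.
Let x = V_GS − 1.01. Then 74.2 x² + x − 5.39 = 0, giving x = 0.263 V (positive root), so V_GS = 1.27 V.
I_D = (V_DD − V_GS)/R = (6.4 − 1.27) / 59.4 = 0.0863 mA.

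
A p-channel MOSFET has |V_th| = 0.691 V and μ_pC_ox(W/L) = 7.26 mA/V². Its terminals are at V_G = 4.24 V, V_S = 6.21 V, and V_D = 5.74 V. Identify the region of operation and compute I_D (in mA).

V_SG = V_S − V_G = 6.21 − 4.24 = 1.97 V; V_SD = V_S − V_D = 6.21 − 5.74 = 0.47 V.
V_ov = V_SG − |V_th| = 1.97 − 0.691 = 1.28 V.
Since V_SD = 0.47 V < V_ov = 1.28 V, the device is in the triode region.
I_D = k_p [V_ov · V_SD − ½ V_SD²] = 7.26 × [1.28 × 0.47 − 0.5 × 0.47²] = 3.56 mA.

Triode; I_D = 3.56 mA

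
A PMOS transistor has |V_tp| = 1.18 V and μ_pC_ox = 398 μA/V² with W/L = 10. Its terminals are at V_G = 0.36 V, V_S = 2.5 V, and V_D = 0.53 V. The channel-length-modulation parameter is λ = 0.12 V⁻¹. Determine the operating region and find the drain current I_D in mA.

Saturation; I_D = 2.27 mA

V_SG = V_S − V_G = 2.5 − 0.36 = 2.14 V; V_SD = V_S − V_D = 2.5 − 0.53 = 1.97 V.
k_p = μ_pC_ox · (W/L) = 3.98 mA/V².
V_ov = V_SG − |V_tp| = 2.14 − 1.18 = 0.96 V.
Since V_SD = 1.97 V ≥ V_ov = 0.96 V, the device is in saturation.
I_D = ½ k_p V_ov² (1 + λ V_SD) = 0.5 × 3.98 × 0.96² × (1 + 0.12 × 1.97) = 2.27 mA.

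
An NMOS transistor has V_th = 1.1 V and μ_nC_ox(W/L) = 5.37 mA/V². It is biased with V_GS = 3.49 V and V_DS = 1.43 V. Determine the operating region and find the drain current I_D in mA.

V_ov = V_GS − V_th = 3.49 − 1.1 = 2.39 V.
Since V_DS = 1.43 V < V_ov = 2.39 V, the device is in the triode region.
I_D = k_n [V_ov · V_DS − ½ V_DS²] = 5.37 × [2.39 × 1.43 − 0.5 × 1.43²] = 12.9 mA.

Triode; I_D = 12.9 mA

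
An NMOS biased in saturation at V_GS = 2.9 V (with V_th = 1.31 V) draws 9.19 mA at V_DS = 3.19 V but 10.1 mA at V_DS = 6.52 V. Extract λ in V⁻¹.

With V_GS fixed, I_D ∝ (1 + λ V_DS) in saturation, so I_D2/I_D1 = (1 + λ V_DS2)/(1 + λ V_DS1).
10.1/9.19 = 1.099 = (1 + 6.52 λ)/(1 + 3.19 λ).
Solving: λ (I_D1 V_DS2 − I_D2 V_DS1) = I_D2 − I_D1, so λ = (10.1 − 9.19) / (9.19 × 6.52 − 10.1 × 3.19) = 0.91 / 27.7 = 0.0329 V⁻¹.

λ = 0.0329 V⁻¹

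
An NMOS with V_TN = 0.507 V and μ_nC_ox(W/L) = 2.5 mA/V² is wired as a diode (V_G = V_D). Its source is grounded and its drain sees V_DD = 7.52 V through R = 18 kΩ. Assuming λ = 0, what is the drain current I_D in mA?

With gate tied to drain, V_GS = V_DS ≥ V_GS − V_TN, so the device is in saturation.
KCL at the drain: ½ k_n (V_GS − V_TN)² = (V_DD − V_GS)/R.
Let x = V_GS − 0.507. Then 22.5 x² + x − 7.013 = 0, giving x = 0.537 V (positive root), so V_GS = 1.04 V.
I_D = (V_DD − V_GS)/R = (7.52 − 1.04) / 18 = 0.36 mA.

I_D = 0.360 mA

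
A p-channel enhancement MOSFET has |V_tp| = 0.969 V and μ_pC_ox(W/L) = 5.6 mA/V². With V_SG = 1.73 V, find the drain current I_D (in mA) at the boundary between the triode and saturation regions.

I_D = 1.62 mA

At the boundary V_SD = V_ov = V_SG − |V_tp| = 1.73 − 0.969 = 0.761 V.
I_D = ½ k_p V_ov² = 0.5 × 5.6 × 0.761² = 1.62 mA.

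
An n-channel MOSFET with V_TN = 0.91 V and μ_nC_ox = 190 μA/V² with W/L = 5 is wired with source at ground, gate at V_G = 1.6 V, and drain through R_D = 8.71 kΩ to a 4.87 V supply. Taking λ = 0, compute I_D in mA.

V_GS = V_G = 1.6 V, so V_ov = 1.6 − 0.91 = 0.69 V.
k_n = μ_nC_ox · (W/L) = 0.95 mA/V².
Assume saturation: I_D = ½ k_n V_ov² = 0.5 × 0.95 × 0.69² = 0.226 mA, giving V_DS = V_DD − I_D R_D = 4.87 − 0.226 × 8.71 = 2.9 V.
V_DS = 2.9 V ≥ V_ov = 0.69 V, confirming saturation.

I_D = 0.226 mA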